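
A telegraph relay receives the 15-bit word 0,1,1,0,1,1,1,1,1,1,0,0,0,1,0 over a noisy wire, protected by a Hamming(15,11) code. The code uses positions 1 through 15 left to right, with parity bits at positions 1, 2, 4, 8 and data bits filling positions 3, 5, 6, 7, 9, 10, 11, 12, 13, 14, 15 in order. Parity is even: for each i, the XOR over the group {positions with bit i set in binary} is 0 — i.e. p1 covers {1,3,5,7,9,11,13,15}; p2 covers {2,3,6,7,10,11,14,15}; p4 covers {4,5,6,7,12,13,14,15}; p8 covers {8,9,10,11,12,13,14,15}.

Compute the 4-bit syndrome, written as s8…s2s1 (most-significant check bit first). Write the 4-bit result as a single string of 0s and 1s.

s1 (pos 1,3,5,7,9,11,13,15): 0⊕1⊕1⊕1⊕1⊕0⊕0⊕0 = 0
s2 (pos 2,3,6,7,10,11,14,15): 1⊕1⊕1⊕1⊕1⊕0⊕1⊕0 = 0
s4 (pos 4,5,6,7,12,13,14,15): 0⊕1⊕1⊕1⊕0⊕0⊕1⊕0 = 0
s8 (pos 8,9,10,11,12,13,14,15): 1⊕1⊕1⊕0⊕0⊕0⊕1⊕0 = 0
Syndrome s8…s1 = 0000 → no error.

0000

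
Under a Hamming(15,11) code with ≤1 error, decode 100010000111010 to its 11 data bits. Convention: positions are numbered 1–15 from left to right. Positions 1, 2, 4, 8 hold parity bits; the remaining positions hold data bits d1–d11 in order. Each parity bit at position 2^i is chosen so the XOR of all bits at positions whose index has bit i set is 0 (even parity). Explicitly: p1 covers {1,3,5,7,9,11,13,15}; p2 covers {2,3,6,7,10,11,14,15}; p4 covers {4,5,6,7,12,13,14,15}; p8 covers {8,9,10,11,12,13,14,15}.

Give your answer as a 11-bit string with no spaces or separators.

01010111010

s1 (pos 1,3,5,7,9,11,13,15): 1⊕0⊕1⊕0⊕0⊕1⊕0⊕0 = 1
s2 (pos 2,3,6,7,10,11,14,15): 0⊕0⊕0⊕0⊕1⊕1⊕1⊕0 = 1
s4 (pos 4,5,6,7,12,13,14,15): 0⊕1⊕0⊕0⊕1⊕0⊕1⊕0 = 1
s8 (pos 8,9,10,11,12,13,14,15): 0⊕0⊕1⊕1⊕1⊕0⊕1⊕0 = 0
Syndrome s8…s1 = 0111 → error at position 7.
Flip position 7: 100010000111010 → 100010100111010
Read data bits from positions 3,5,6,7,9,10,11,12,13,14,15: 01010111010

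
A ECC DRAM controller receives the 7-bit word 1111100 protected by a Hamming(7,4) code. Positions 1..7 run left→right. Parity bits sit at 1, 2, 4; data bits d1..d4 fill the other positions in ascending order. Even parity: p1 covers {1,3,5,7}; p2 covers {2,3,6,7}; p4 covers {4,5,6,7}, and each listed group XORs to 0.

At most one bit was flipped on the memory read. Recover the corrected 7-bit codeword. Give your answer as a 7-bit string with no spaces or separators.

0111100

s1 (pos 1,3,5,7): 1⊕1⊕1⊕0 = 1
s2 (pos 2,3,6,7): 1⊕1⊕0⊕0 = 0
s4 (pos 4,5,6,7): 1⊕1⊕0⊕0 = 0
Syndrome s4…s1 = 001 → error at position 1.
Flip position 1: 1111100 → 0111100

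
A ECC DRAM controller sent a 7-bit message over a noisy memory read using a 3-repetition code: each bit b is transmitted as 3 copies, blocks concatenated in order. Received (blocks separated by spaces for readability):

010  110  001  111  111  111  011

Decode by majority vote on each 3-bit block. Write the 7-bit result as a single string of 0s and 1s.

0101111

Block 1 (010): 1 one → 0
Block 2 (110): 2 ones → 1
Block 3 (001): 1 one → 0
Block 4 (111): 3 ones → 1
Block 5 (111): 3 ones → 1
Block 6 (111): 3 ones → 1
Block 7 (011): 2 ones → 1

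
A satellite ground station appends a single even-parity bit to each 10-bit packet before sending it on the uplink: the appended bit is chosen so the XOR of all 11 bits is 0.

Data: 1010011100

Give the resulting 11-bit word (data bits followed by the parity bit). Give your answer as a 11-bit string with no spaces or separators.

XOR of the 10 data bits: 1⊕0⊕1⊕0⊕0⊕1⊕1⊕1⊕0⊕0 = 1
Parity bit = 1 (so all 11 bits XOR to 0).

10100111001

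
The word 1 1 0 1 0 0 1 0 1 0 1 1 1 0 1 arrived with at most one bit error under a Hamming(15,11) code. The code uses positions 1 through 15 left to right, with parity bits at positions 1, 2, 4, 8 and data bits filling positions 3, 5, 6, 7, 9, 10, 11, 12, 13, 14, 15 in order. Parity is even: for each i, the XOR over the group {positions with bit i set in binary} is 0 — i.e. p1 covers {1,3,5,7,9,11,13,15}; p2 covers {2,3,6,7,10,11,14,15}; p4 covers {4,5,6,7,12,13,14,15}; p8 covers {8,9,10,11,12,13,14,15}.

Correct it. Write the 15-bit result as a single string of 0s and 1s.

110100101010101

s1 (pos 1,3,5,7,9,11,13,15): 1⊕0⊕0⊕1⊕1⊕1⊕1⊕1 = 0
s2 (pos 2,3,6,7,10,11,14,15): 1⊕0⊕0⊕1⊕0⊕1⊕0⊕1 = 0
s4 (pos 4,5,6,7,12,13,14,15): 1⊕0⊕0⊕1⊕1⊕1⊕0⊕1 = 1
s8 (pos 8,9,10,11,12,13,14,15): 0⊕1⊕0⊕1⊕1⊕1⊕0⊕1 = 1
Syndrome s8…s1 = 1100 → error at position 12.
Flip position 12: 110100101011101 → 110100101010101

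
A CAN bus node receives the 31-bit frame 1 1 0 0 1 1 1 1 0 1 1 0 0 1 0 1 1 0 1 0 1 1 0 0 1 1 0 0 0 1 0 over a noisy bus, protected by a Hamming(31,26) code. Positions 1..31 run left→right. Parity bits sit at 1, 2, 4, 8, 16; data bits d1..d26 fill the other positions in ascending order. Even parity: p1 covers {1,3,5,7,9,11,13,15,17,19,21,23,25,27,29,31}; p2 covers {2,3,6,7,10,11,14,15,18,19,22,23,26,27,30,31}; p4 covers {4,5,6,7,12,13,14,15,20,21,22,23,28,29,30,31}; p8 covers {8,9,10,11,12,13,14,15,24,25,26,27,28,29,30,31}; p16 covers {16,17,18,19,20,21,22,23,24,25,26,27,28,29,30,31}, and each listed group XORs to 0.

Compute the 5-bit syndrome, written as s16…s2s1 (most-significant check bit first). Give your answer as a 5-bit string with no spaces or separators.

01100

s1 (pos 1,3,5,7,9,11,13,15,17,19,21,23,25,27,29,31): 1⊕0⊕1⊕1⊕0⊕1⊕0⊕0⊕1⊕1⊕1⊕0⊕1⊕0⊕0⊕0 = 0
s2 (pos 2,3,6,7,10,11,14,15,18,19,22,23,26,27,30,31): 1⊕0⊕1⊕1⊕1⊕1⊕1⊕0⊕0⊕1⊕1⊕0⊕1⊕0⊕1⊕0 = 0
s4 (pos 4,5,6,7,12,13,14,15,20,21,22,23,28,29,30,31): 0⊕1⊕1⊕1⊕0⊕0⊕1⊕0⊕0⊕1⊕1⊕0⊕0⊕0⊕1⊕0 = 1
s8 (pos 8,9,10,11,12,13,14,15,24,25,26,27,28,29,30,31): 1⊕0⊕1⊕1⊕0⊕0⊕1⊕0⊕0⊕1⊕1⊕0⊕0⊕0⊕1⊕0 = 1
s16 (pos 16,17,18,19,20,21,22,23,24,25,26,27,28,29,30,31): 1⊕1⊕0⊕1⊕0⊕1⊕1⊕0⊕0⊕1⊕1⊕0⊕0⊕0⊕1⊕0 = 0
Syndrome s16…s1 = 01100 → error at position 12.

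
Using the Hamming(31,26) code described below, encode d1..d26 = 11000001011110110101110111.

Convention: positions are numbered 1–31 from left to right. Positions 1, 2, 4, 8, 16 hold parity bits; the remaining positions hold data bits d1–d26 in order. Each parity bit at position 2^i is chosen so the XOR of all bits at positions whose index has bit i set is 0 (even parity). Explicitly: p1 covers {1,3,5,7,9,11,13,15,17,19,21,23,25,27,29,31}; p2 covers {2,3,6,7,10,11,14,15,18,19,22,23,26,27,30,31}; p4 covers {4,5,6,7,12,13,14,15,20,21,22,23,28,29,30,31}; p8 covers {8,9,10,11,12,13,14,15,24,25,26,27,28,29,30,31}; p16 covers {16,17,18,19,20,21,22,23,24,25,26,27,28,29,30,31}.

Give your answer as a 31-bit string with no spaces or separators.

0110100100010111110110101110111

Place data at non-parity positions: p1 p2 1 p4 1 0 0 p8 0 0 0 1 0 1 1 p16 1 1 0 1 1 0 1 0 1 1 1 0 1 1 1
p1 (pos 1,3,5,7,9,11,13,15,17,19,21,23,25,27,29,31): XOR of data positions = 1⊕1⊕0⊕0⊕0⊕0⊕1⊕1⊕0⊕1⊕1⊕1⊕1⊕1⊕1 = 0
p2 (pos 2,3,6,7,10,11,14,15,18,19,22,23,26,27,30,31): XOR of data positions = 1⊕0⊕0⊕0⊕0⊕1⊕1⊕1⊕0⊕0⊕1⊕1⊕1⊕1⊕1 = 1
p4 (pos 4,5,6,7,12,13,14,15,20,21,22,23,28,29,30,31): XOR of data positions = 1⊕0⊕0⊕1⊕0⊕1⊕1⊕1⊕1⊕0⊕1⊕0⊕1⊕1⊕1 = 0
p8 (pos 8,9,10,11,12,13,14,15,24,25,26,27,28,29,30,31): XOR of data positions = 0⊕0⊕0⊕1⊕0⊕1⊕1⊕0⊕1⊕1⊕1⊕0⊕1⊕1⊕1 = 1
p16 (pos 16,17,18,19,20,21,22,23,24,25,26,27,28,29,30,31): XOR of data positions = 1⊕1⊕0⊕1⊕1⊕0⊕1⊕0⊕1⊕1⊕1⊕0⊕1⊕1⊕1 = 1
Codeword: 0110100100010111110110101110111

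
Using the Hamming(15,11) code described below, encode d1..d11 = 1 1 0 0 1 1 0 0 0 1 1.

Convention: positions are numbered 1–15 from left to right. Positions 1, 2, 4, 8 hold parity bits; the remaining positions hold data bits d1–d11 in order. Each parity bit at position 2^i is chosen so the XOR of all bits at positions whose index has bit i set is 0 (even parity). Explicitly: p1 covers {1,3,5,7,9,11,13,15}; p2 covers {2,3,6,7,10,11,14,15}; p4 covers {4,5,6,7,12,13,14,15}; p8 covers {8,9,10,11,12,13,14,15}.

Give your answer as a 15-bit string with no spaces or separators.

001110001100011

Place data at non-parity positions: p1 p2 1 p4 1 0 0 p8 1 1 0 0 0 1 1
p1 (pos 1,3,5,7,9,11,13,15): XOR of data positions = 1⊕1⊕0⊕1⊕0⊕0⊕1 = 0
p2 (pos 2,3,6,7,10,11,14,15): XOR of data positions = 1⊕0⊕0⊕1⊕0⊕1⊕1 = 0
p4 (pos 4,5,6,7,12,13,14,15): XOR of data positions = 1⊕0⊕0⊕0⊕0⊕1⊕1 = 1
p8 (pos 8,9,10,11,12,13,14,15): XOR of data positions = 1⊕1⊕0⊕0⊕0⊕1⊕1 = 0
Codeword: 001110001100011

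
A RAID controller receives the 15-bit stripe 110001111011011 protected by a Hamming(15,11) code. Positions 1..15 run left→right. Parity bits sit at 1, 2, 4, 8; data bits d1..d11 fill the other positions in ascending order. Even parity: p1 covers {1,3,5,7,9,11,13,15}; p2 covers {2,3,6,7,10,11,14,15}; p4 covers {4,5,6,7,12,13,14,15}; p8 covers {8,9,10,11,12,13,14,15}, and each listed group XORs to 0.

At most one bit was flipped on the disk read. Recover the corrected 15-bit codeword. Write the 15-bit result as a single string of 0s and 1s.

s1 (pos 1,3,5,7,9,11,13,15): 1⊕0⊕0⊕1⊕1⊕1⊕0⊕1 = 1
s2 (pos 2,3,6,7,10,11,14,15): 1⊕0⊕1⊕1⊕0⊕1⊕1⊕1 = 0
s4 (pos 4,5,6,7,12,13,14,15): 0⊕0⊕1⊕1⊕1⊕0⊕1⊕1 = 1
s8 (pos 8,9,10,11,12,13,14,15): 1⊕1⊕0⊕1⊕1⊕0⊕1⊕1 = 0
Syndrome s8…s1 = 0101 → error at position 5.
Flip position 5: 110001111011011 → 110011111011011

110011111011011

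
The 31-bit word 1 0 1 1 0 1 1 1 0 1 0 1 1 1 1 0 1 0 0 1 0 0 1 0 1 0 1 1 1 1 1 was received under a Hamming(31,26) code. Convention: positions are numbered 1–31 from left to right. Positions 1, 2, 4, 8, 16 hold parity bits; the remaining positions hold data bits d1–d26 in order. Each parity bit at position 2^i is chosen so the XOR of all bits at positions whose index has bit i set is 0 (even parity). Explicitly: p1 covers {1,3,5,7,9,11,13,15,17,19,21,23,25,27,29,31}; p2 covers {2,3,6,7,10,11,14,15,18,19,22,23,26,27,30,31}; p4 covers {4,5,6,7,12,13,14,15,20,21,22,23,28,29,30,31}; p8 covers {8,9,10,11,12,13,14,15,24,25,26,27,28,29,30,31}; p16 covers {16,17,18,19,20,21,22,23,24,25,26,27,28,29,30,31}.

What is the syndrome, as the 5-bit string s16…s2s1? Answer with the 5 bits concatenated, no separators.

s1 (pos 1,3,5,7,9,11,13,15,17,19,21,23,25,27,29,31): 1⊕1⊕0⊕1⊕0⊕0⊕1⊕1⊕1⊕0⊕0⊕1⊕1⊕1⊕1⊕1 = 1
s2 (pos 2,3,6,7,10,11,14,15,18,19,22,23,26,27,30,31): 0⊕1⊕1⊕1⊕1⊕0⊕1⊕1⊕0⊕0⊕0⊕1⊕0⊕1⊕1⊕1 = 0
s4 (pos 4,5,6,7,12,13,14,15,20,21,22,23,28,29,30,31): 1⊕0⊕1⊕1⊕1⊕1⊕1⊕1⊕1⊕0⊕0⊕1⊕1⊕1⊕1⊕1 = 1
s8 (pos 8,9,10,11,12,13,14,15,24,25,26,27,28,29,30,31): 1⊕0⊕1⊕0⊕1⊕1⊕1⊕1⊕0⊕1⊕0⊕1⊕1⊕1⊕1⊕1 = 0
s16 (pos 16,17,18,19,20,21,22,23,24,25,26,27,28,29,30,31): 0⊕1⊕0⊕0⊕1⊕0⊕0⊕1⊕0⊕1⊕0⊕1⊕1⊕1⊕1⊕1 = 1
Syndrome s16…s1 = 10101 → error at position 21.

10101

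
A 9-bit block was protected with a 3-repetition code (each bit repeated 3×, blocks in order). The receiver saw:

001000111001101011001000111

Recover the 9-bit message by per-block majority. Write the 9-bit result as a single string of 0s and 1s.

001011001

Block 1 (001): 1 one → 0
Block 2 (000): 0 ones → 0
Block 3 (111): 3 ones → 1
Block 4 (001): 1 one → 0
Block 5 (101): 2 ones → 1
Block 6 (011): 2 ones → 1
Block 7 (001): 1 one → 0
Block 8 (000): 0 ones → 0
Block 9 (111): 3 ones → 1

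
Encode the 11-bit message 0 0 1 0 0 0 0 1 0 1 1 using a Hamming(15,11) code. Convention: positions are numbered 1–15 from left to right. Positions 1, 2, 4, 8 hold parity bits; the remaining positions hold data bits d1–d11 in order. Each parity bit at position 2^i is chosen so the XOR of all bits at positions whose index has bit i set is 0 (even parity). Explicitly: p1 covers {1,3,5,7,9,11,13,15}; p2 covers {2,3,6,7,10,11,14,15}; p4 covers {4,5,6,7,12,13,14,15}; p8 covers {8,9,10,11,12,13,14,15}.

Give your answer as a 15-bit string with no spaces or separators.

Place data at non-parity positions: p1 p2 0 p4 0 1 0 p8 0 0 0 1 0 1 1
p1 (pos 1,3,5,7,9,11,13,15): XOR of data positions = 0⊕0⊕0⊕0⊕0⊕0⊕1 = 1
p2 (pos 2,3,6,7,10,11,14,15): XOR of data positions = 0⊕1⊕0⊕0⊕0⊕1⊕1 = 1
p4 (pos 4,5,6,7,12,13,14,15): XOR of data positions = 0⊕1⊕0⊕1⊕0⊕1⊕1 = 0
p8 (pos 8,9,10,11,12,13,14,15): XOR of data positions = 0⊕0⊕0⊕1⊕0⊕1⊕1 = 1
Codeword: 110001010001011

110001010001011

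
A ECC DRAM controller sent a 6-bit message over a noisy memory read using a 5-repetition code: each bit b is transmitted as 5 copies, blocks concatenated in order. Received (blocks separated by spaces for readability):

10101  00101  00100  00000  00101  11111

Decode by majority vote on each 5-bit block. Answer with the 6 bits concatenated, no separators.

100001

Block 1 (10101): 3 ones → 1
Block 2 (00101): 2 ones → 0
Block 3 (00100): 1 one → 0
Block 4 (00000): 0 ones → 0
Block 5 (00101): 2 ones → 0
Block 6 (11111): 5 ones → 1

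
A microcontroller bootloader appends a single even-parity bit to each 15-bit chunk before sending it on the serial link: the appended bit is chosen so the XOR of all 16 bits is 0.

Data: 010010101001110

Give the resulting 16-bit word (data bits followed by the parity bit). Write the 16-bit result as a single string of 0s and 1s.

0100101010011101

XOR of the 15 data bits: 0⊕1⊕0⊕0⊕1⊕0⊕1⊕0⊕1⊕0⊕0⊕1⊕1⊕1⊕0 = 1
Parity bit = 1 (so all 16 bits XOR to 0).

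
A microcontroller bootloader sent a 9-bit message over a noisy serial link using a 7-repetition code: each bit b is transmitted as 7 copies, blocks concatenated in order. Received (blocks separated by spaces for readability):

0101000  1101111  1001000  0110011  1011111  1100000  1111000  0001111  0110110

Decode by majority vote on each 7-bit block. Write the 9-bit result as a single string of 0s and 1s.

010110111

Block 1 (0101000): 2 ones → 0
Block 2 (1101111): 6 ones → 1
Block 3 (1001000): 2 ones → 0
Block 4 (0110011): 4 ones → 1
Block 5 (1011111): 6 ones → 1
Block 6 (1100000): 2 ones → 0
Block 7 (1111000): 4 ones → 1
Block 8 (0001111): 4 ones → 1
Block 9 (0110110): 4 ones → 1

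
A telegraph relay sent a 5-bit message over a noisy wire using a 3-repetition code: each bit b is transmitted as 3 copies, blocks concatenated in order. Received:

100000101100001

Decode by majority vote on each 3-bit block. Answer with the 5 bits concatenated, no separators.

00100

Block 1 (100): 1 one → 0
Block 2 (000): 0 ones → 0
Block 3 (101): 2 ones → 1
Block 4 (100): 1 one → 0
Block 5 (001): 1 one → 0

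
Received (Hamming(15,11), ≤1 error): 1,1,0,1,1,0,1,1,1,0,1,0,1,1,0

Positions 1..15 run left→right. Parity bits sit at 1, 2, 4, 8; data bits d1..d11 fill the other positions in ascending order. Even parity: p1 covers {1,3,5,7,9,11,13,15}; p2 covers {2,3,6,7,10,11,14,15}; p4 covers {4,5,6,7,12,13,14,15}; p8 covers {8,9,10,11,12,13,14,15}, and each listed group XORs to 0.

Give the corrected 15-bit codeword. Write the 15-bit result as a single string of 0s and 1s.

110110111011110

s1 (pos 1,3,5,7,9,11,13,15): 1⊕0⊕1⊕1⊕1⊕1⊕1⊕0 = 0
s2 (pos 2,3,6,7,10,11,14,15): 1⊕0⊕0⊕1⊕0⊕1⊕1⊕0 = 0
s4 (pos 4,5,6,7,12,13,14,15): 1⊕1⊕0⊕1⊕0⊕1⊕1⊕0 = 1
s8 (pos 8,9,10,11,12,13,14,15): 1⊕1⊕0⊕1⊕0⊕1⊕1⊕0 = 1
Syndrome s8…s1 = 1100 → error at position 12.
Flip position 12: 110110111010110 → 110110111011110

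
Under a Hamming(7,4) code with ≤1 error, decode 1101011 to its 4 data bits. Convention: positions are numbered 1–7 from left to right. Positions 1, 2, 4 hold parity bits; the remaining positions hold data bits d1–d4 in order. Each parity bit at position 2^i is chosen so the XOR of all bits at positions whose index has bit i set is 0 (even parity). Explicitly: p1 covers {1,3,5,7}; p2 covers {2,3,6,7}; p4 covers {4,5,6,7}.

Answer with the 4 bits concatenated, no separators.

s1 (pos 1,3,5,7): 1⊕0⊕0⊕1 = 0
s2 (pos 2,3,6,7): 1⊕0⊕1⊕1 = 1
s4 (pos 4,5,6,7): 1⊕0⊕1⊕1 = 1
Syndrome s4…s1 = 110 → error at position 6.
Flip position 6: 1101011 → 1101001
Read data bits from positions 3,5,6,7: 0001

0001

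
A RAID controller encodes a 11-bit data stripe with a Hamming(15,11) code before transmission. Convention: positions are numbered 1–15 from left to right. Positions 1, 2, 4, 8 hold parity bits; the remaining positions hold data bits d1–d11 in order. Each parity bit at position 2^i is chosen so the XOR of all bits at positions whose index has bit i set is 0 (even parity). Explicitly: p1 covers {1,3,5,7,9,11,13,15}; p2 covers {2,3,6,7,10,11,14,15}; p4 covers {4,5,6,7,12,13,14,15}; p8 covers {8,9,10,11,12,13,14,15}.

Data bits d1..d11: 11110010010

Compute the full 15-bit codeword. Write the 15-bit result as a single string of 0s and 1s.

011011100010010

Place data at non-parity positions: p1 p2 1 p4 1 1 1 p8 0 0 1 0 0 1 0
p1 (pos 1,3,5,7,9,11,13,15): XOR of data positions = 1⊕1⊕1⊕0⊕1⊕0⊕0 = 0
p2 (pos 2,3,6,7,10,11,14,15): XOR of data positions = 1⊕1⊕1⊕0⊕1⊕1⊕0 = 1
p4 (pos 4,5,6,7,12,13,14,15): XOR of data positions = 1⊕1⊕1⊕0⊕0⊕1⊕0 = 0
p8 (pos 8,9,10,11,12,13,14,15): XOR of data positions = 0⊕0⊕1⊕0⊕0⊕1⊕0 = 0
Codeword: 011011100010010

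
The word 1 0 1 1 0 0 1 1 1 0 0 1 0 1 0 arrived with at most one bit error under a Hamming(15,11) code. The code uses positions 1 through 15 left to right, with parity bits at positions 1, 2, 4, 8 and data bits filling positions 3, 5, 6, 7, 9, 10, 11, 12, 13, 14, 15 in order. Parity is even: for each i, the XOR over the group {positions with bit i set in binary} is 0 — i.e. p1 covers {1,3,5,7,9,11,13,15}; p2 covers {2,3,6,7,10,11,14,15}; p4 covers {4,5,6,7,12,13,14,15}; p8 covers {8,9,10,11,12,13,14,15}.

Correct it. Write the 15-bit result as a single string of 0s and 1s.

s1 (pos 1,3,5,7,9,11,13,15): 1⊕1⊕0⊕1⊕1⊕0⊕0⊕0 = 0
s2 (pos 2,3,6,7,10,11,14,15): 0⊕1⊕0⊕1⊕0⊕0⊕1⊕0 = 1
s4 (pos 4,5,6,7,12,13,14,15): 1⊕0⊕0⊕1⊕1⊕0⊕1⊕0 = 0
s8 (pos 8,9,10,11,12,13,14,15): 1⊕1⊕0⊕0⊕1⊕0⊕1⊕0 = 0
Syndrome s8…s1 = 0010 → error at position 2.
Flip position 2: 101100111001010 → 111100111001010

111100111001010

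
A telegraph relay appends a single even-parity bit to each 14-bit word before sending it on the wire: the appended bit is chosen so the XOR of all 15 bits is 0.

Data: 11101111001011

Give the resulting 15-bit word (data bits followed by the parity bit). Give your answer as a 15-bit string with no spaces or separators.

XOR of the 14 data bits: 1⊕1⊕1⊕0⊕1⊕1⊕1⊕1⊕0⊕0⊕1⊕0⊕1⊕1 = 0
Parity bit = 0 (so all 15 bits XOR to 0).

111011110010110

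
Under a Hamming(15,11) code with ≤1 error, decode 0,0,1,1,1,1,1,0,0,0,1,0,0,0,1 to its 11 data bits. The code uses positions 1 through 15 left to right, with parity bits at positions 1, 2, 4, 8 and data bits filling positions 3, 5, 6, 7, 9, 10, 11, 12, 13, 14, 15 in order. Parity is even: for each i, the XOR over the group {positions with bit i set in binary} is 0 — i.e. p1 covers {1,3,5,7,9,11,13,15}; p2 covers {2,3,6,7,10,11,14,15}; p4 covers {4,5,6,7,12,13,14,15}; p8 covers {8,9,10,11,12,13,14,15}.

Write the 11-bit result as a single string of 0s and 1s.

s1 (pos 1,3,5,7,9,11,13,15): 0⊕1⊕1⊕1⊕0⊕1⊕0⊕1 = 1
s2 (pos 2,3,6,7,10,11,14,15): 0⊕1⊕1⊕1⊕0⊕1⊕0⊕1 = 1
s4 (pos 4,5,6,7,12,13,14,15): 1⊕1⊕1⊕1⊕0⊕0⊕0⊕1 = 1
s8 (pos 8,9,10,11,12,13,14,15): 0⊕0⊕0⊕1⊕0⊕0⊕0⊕1 = 0
Syndrome s8…s1 = 0111 → error at position 7.
Flip position 7: 001111100010001 → 001111000010001
Read data bits from positions 3,5,6,7,9,10,11,12,13,14,15: 11100010001

11100010001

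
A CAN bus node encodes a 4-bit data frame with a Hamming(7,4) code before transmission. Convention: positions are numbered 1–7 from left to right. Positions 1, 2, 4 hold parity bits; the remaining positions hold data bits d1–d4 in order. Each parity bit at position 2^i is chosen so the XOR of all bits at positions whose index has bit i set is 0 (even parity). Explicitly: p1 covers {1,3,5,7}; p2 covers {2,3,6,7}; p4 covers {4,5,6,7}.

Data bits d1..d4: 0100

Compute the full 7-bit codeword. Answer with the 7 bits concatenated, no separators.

Place data at non-parity positions: p1 p2 0 p4 1 0 0
p1 (pos 1,3,5,7): XOR of data positions = 0⊕1⊕0 = 1
p2 (pos 2,3,6,7): XOR of data positions = 0⊕0⊕0 = 0
p4 (pos 4,5,6,7): XOR of data positions = 1⊕0⊕0 = 1
Codeword: 1001100

1001100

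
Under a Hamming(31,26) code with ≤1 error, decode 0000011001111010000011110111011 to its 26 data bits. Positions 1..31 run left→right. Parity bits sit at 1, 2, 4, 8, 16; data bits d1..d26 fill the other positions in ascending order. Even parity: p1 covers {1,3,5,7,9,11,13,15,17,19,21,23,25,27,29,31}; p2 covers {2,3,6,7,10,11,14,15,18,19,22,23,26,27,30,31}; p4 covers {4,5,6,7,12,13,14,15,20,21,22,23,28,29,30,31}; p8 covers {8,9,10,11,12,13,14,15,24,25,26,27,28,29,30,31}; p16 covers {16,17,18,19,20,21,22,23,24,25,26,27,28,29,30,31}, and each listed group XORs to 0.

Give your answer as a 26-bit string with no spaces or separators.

00110111101000011110111001

s1 (pos 1,3,5,7,9,11,13,15,17,19,21,23,25,27,29,31): 0⊕0⊕0⊕1⊕0⊕1⊕1⊕1⊕0⊕0⊕1⊕1⊕0⊕1⊕0⊕1 = 0
s2 (pos 2,3,6,7,10,11,14,15,18,19,22,23,26,27,30,31): 0⊕0⊕1⊕1⊕1⊕1⊕0⊕1⊕0⊕0⊕1⊕1⊕1⊕1⊕1⊕1 = 1
s4 (pos 4,5,6,7,12,13,14,15,20,21,22,23,28,29,30,31): 0⊕0⊕1⊕1⊕1⊕1⊕0⊕1⊕0⊕1⊕1⊕1⊕1⊕0⊕1⊕1 = 1
s8 (pos 8,9,10,11,12,13,14,15,24,25,26,27,28,29,30,31): 0⊕0⊕1⊕1⊕1⊕1⊕0⊕1⊕1⊕0⊕1⊕1⊕1⊕0⊕1⊕1 = 1
s16 (pos 16,17,18,19,20,21,22,23,24,25,26,27,28,29,30,31): 0⊕0⊕0⊕0⊕0⊕1⊕1⊕1⊕1⊕0⊕1⊕1⊕1⊕0⊕1⊕1 = 1
Syndrome s16…s1 = 11110 → error at position 30.
Flip position 30: 0000011001111010000011110111011 → 0000011001111010000011110111001
Read data bits from positions 3,5,6,7,9,10,11,12,13,14,15,17,18,19,20,21,22,23,24,25,26,27,28,29,30,31: 00110111101000011110111001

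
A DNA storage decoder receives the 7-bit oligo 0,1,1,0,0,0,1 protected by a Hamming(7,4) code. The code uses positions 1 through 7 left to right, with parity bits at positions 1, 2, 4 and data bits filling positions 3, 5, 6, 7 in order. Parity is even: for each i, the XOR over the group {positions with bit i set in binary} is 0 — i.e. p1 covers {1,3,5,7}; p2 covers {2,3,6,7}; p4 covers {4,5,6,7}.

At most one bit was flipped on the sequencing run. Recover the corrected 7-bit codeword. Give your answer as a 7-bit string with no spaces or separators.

0110011

s1 (pos 1,3,5,7): 0⊕1⊕0⊕1 = 0
s2 (pos 2,3,6,7): 1⊕1⊕0⊕1 = 1
s4 (pos 4,5,6,7): 0⊕0⊕0⊕1 = 1
Syndrome s4…s1 = 110 → error at position 6.
Flip position 6: 0110001 → 0110011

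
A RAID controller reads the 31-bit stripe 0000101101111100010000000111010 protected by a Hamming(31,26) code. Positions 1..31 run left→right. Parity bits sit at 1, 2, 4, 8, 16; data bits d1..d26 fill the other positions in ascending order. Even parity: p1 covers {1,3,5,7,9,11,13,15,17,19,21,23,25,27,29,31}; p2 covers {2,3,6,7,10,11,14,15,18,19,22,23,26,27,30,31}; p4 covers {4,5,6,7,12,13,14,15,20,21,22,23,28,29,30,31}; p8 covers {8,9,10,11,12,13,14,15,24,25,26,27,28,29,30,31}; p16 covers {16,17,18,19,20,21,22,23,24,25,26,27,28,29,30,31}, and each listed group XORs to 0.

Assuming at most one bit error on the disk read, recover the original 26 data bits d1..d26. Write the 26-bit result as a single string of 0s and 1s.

01010111110010010000111010

s1 (pos 1,3,5,7,9,11,13,15,17,19,21,23,25,27,29,31): 0⊕0⊕1⊕1⊕0⊕1⊕1⊕0⊕0⊕0⊕0⊕0⊕0⊕1⊕0⊕0 = 1
s2 (pos 2,3,6,7,10,11,14,15,18,19,22,23,26,27,30,31): 0⊕0⊕0⊕1⊕1⊕1⊕1⊕0⊕1⊕0⊕0⊕0⊕1⊕1⊕1⊕0 = 0
s4 (pos 4,5,6,7,12,13,14,15,20,21,22,23,28,29,30,31): 0⊕1⊕0⊕1⊕1⊕1⊕1⊕0⊕0⊕0⊕0⊕0⊕1⊕0⊕1⊕0 = 1
s8 (pos 8,9,10,11,12,13,14,15,24,25,26,27,28,29,30,31): 1⊕0⊕1⊕1⊕1⊕1⊕1⊕0⊕0⊕0⊕1⊕1⊕1⊕0⊕1⊕0 = 0
s16 (pos 16,17,18,19,20,21,22,23,24,25,26,27,28,29,30,31): 0⊕0⊕1⊕0⊕0⊕0⊕0⊕0⊕0⊕0⊕1⊕1⊕1⊕0⊕1⊕0 = 1
Syndrome s16…s1 = 10101 → error at position 21.
Flip position 21: 0000101101111100010000000111010 → 0000101101111100010010000111010
Read data bits from positions 3,5,6,7,9,10,11,12,13,14,15,17,18,19,20,21,22,23,24,25,26,27,28,29,30,31: 01010111110010010000111010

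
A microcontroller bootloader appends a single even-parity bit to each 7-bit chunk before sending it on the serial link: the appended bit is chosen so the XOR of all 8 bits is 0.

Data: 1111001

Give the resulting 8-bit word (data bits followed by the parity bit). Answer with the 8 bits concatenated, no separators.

XOR of the 7 data bits: 1⊕1⊕1⊕1⊕0⊕0⊕1 = 1
Parity bit = 1 (so all 8 bits XOR to 0).

11110011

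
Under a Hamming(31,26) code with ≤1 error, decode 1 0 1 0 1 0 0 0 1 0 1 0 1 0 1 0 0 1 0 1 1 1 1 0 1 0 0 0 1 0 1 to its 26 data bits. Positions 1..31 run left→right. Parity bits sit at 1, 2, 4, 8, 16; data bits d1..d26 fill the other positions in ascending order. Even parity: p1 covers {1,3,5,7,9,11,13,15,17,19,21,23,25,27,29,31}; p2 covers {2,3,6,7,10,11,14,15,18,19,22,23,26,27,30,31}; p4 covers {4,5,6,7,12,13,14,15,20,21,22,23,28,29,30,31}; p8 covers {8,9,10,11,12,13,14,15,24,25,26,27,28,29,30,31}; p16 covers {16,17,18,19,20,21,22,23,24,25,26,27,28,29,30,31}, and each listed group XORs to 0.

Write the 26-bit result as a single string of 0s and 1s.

11001010111010111101000101

s1 (pos 1,3,5,7,9,11,13,15,17,19,21,23,25,27,29,31): 1⊕1⊕1⊕0⊕1⊕1⊕1⊕1⊕0⊕0⊕1⊕1⊕1⊕0⊕1⊕1 = 0
s2 (pos 2,3,6,7,10,11,14,15,18,19,22,23,26,27,30,31): 0⊕1⊕0⊕0⊕0⊕1⊕0⊕1⊕1⊕0⊕1⊕1⊕0⊕0⊕0⊕1 = 1
s4 (pos 4,5,6,7,12,13,14,15,20,21,22,23,28,29,30,31): 0⊕1⊕0⊕0⊕0⊕1⊕0⊕1⊕1⊕1⊕1⊕1⊕0⊕1⊕0⊕1 = 1
s8 (pos 8,9,10,11,12,13,14,15,24,25,26,27,28,29,30,31): 0⊕1⊕0⊕1⊕0⊕1⊕0⊕1⊕0⊕1⊕0⊕0⊕0⊕1⊕0⊕1 = 1
s16 (pos 16,17,18,19,20,21,22,23,24,25,26,27,28,29,30,31): 0⊕0⊕1⊕0⊕1⊕1⊕1⊕1⊕0⊕1⊕0⊕0⊕0⊕1⊕0⊕1 = 0
Syndrome s16…s1 = 01110 → error at position 14.
Flip position 14: 1010100010101010010111101000101 → 1010100010101110010111101000101
Read data bits from positions 3,5,6,7,9,10,11,12,13,14,15,17,18,19,20,21,22,23,24,25,26,27,28,29,30,31: 11001010111010111101000101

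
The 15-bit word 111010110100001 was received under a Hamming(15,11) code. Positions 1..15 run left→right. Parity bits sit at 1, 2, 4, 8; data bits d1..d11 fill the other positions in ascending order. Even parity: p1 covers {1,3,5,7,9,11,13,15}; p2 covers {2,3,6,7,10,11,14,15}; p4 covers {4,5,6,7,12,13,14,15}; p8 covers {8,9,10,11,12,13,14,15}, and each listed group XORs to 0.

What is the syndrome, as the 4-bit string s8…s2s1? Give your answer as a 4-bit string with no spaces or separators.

s1 (pos 1,3,5,7,9,11,13,15): 1⊕1⊕1⊕1⊕0⊕0⊕0⊕1 = 1
s2 (pos 2,3,6,7,10,11,14,15): 1⊕1⊕0⊕1⊕1⊕0⊕0⊕1 = 1
s4 (pos 4,5,6,7,12,13,14,15): 0⊕1⊕0⊕1⊕0⊕0⊕0⊕1 = 1
s8 (pos 8,9,10,11,12,13,14,15): 1⊕0⊕1⊕0⊕0⊕0⊕0⊕1 = 1
Syndrome s8…s1 = 1111 → error at position 15.

1111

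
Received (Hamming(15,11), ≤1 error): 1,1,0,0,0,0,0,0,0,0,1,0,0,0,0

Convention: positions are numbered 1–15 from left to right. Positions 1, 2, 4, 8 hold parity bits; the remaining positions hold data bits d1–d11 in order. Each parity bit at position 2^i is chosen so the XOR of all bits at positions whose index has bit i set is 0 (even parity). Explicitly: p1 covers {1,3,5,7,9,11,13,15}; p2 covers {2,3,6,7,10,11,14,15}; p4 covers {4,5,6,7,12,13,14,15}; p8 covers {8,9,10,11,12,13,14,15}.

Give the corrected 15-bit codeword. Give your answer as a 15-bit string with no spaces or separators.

110000010010000

s1 (pos 1,3,5,7,9,11,13,15): 1⊕0⊕0⊕0⊕0⊕1⊕0⊕0 = 0
s2 (pos 2,3,6,7,10,11,14,15): 1⊕0⊕0⊕0⊕0⊕1⊕0⊕0 = 0
s4 (pos 4,5,6,7,12,13,14,15): 0⊕0⊕0⊕0⊕0⊕0⊕0⊕0 = 0
s8 (pos 8,9,10,11,12,13,14,15): 0⊕0⊕0⊕1⊕0⊕0⊕0⊕0 = 1
Syndrome s8…s1 = 1000 → error at position 8.
Flip position 8: 110000000010000 → 110000010010000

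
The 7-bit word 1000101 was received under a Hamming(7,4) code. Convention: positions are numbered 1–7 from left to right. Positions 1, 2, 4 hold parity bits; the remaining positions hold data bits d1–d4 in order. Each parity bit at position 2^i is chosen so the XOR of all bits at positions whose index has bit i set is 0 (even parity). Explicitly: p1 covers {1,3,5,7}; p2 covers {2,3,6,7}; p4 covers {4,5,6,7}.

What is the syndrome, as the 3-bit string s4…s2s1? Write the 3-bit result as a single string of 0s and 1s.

s1 (pos 1,3,5,7): 1⊕0⊕1⊕1 = 1
s2 (pos 2,3,6,7): 0⊕0⊕0⊕1 = 1
s4 (pos 4,5,6,7): 0⊕1⊕0⊕1 = 0
Syndrome s4…s1 = 011 → error at position 3.

011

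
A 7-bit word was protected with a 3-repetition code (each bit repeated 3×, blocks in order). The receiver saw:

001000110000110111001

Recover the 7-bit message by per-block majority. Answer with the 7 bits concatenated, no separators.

Block 1 (001): 1 one → 0
Block 2 (000): 0 ones → 0
Block 3 (110): 2 ones → 1
Block 4 (000): 0 ones → 0
Block 5 (110): 2 ones → 1
Block 6 (111): 3 ones → 1
Block 7 (001): 1 one → 0

0010110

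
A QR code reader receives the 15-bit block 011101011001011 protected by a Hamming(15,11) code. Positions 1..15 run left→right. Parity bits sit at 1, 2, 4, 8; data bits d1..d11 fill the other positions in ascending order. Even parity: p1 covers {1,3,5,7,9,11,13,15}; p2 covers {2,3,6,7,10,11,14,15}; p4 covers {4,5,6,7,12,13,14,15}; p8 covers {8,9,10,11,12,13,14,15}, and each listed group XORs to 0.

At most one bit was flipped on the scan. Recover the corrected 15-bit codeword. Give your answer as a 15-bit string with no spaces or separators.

s1 (pos 1,3,5,7,9,11,13,15): 0⊕1⊕0⊕0⊕1⊕0⊕0⊕1 = 1
s2 (pos 2,3,6,7,10,11,14,15): 1⊕1⊕1⊕0⊕0⊕0⊕1⊕1 = 1
s4 (pos 4,5,6,7,12,13,14,15): 1⊕0⊕1⊕0⊕1⊕0⊕1⊕1 = 1
s8 (pos 8,9,10,11,12,13,14,15): 1⊕1⊕0⊕0⊕1⊕0⊕1⊕1 = 1
Syndrome s8…s1 = 1111 → error at position 15.
Flip position 15: 011101011001011 → 011101011001010

011101011001010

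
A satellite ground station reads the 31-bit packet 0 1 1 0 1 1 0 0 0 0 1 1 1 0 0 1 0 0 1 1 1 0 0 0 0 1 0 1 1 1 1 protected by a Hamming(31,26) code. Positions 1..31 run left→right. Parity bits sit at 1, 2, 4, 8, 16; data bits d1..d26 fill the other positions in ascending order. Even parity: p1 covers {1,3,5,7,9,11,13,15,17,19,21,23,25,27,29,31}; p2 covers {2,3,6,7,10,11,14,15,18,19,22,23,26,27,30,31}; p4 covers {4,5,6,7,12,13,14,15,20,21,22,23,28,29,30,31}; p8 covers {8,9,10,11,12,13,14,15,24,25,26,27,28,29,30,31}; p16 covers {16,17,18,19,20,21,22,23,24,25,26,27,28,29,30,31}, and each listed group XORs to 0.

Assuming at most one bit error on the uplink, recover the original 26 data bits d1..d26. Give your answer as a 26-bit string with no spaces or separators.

11100011100001110000101111

s1 (pos 1,3,5,7,9,11,13,15,17,19,21,23,25,27,29,31): 0⊕1⊕1⊕0⊕0⊕1⊕1⊕0⊕0⊕1⊕1⊕0⊕0⊕0⊕1⊕1 = 0
s2 (pos 2,3,6,7,10,11,14,15,18,19,22,23,26,27,30,31): 1⊕1⊕1⊕0⊕0⊕1⊕0⊕0⊕0⊕1⊕0⊕0⊕1⊕0⊕1⊕1 = 0
s4 (pos 4,5,6,7,12,13,14,15,20,21,22,23,28,29,30,31): 0⊕1⊕1⊕0⊕1⊕1⊕0⊕0⊕1⊕1⊕0⊕0⊕1⊕1⊕1⊕1 = 0
s8 (pos 8,9,10,11,12,13,14,15,24,25,26,27,28,29,30,31): 0⊕0⊕0⊕1⊕1⊕1⊕0⊕0⊕0⊕0⊕1⊕0⊕1⊕1⊕1⊕1 = 0
s16 (pos 16,17,18,19,20,21,22,23,24,25,26,27,28,29,30,31): 1⊕0⊕0⊕1⊕1⊕1⊕0⊕0⊕0⊕0⊕1⊕0⊕1⊕1⊕1⊕1 = 1
Syndrome s16…s1 = 10000 → error at position 16.
Flip position 16: 0110110000111001001110000101111 → 0110110000111000001110000101111
Read data bits from positions 3,5,6,7,9,10,11,12,13,14,15,17,18,19,20,21,22,23,24,25,26,27,28,29,30,31: 11100011100001110000101111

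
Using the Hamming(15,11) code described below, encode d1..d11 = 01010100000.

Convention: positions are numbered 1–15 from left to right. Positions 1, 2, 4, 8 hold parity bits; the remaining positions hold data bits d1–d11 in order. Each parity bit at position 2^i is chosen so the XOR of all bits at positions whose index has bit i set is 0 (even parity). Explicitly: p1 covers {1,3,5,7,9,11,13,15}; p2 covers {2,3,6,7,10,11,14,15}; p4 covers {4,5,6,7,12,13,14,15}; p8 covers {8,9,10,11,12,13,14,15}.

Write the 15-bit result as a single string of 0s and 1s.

000010110100000

Place data at non-parity positions: p1 p2 0 p4 1 0 1 p8 0 1 0 0 0 0 0
p1 (pos 1,3,5,7,9,11,13,15): XOR of data positions = 0⊕1⊕1⊕0⊕0⊕0⊕0 = 0
p2 (pos 2,3,6,7,10,11,14,15): XOR of data positions = 0⊕0⊕1⊕1⊕0⊕0⊕0 = 0
p4 (pos 4,5,6,7,12,13,14,15): XOR of data positions = 1⊕0⊕1⊕0⊕0⊕0⊕0 = 0
p8 (pos 8,9,10,11,12,13,14,15): XOR of data positions = 0⊕1⊕0⊕0⊕0⊕0⊕0 = 1
Codeword: 000010110100000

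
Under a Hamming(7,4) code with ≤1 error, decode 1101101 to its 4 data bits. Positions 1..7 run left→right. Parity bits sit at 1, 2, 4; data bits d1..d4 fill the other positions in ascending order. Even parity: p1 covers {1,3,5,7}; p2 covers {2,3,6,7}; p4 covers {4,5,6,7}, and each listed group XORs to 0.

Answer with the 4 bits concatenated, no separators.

0001

s1 (pos 1,3,5,7): 1⊕0⊕1⊕1 = 1
s2 (pos 2,3,6,7): 1⊕0⊕0⊕1 = 0
s4 (pos 4,5,6,7): 1⊕1⊕0⊕1 = 1
Syndrome s4…s1 = 101 → error at position 5.
Flip position 5: 1101101 → 1101001
Read data bits from positions 3,5,6,7: 0001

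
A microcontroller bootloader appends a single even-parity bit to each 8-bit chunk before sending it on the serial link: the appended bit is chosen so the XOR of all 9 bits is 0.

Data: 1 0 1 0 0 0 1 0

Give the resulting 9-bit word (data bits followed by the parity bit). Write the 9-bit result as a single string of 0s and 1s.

101000101

XOR of the 8 data bits: 1⊕0⊕1⊕0⊕0⊕0⊕1⊕0 = 1
Parity bit = 1 (so all 9 bits XOR to 0).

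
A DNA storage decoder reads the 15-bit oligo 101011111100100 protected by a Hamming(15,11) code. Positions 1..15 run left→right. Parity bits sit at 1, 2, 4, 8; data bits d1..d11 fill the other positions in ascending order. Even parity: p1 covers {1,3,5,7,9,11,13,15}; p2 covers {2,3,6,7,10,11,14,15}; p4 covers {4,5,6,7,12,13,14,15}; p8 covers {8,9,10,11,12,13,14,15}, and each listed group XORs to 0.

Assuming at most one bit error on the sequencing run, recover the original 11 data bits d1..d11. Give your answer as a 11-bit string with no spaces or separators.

s1 (pos 1,3,5,7,9,11,13,15): 1⊕1⊕1⊕1⊕1⊕0⊕1⊕0 = 0
s2 (pos 2,3,6,7,10,11,14,15): 0⊕1⊕1⊕1⊕1⊕0⊕0⊕0 = 0
s4 (pos 4,5,6,7,12,13,14,15): 0⊕1⊕1⊕1⊕0⊕1⊕0⊕0 = 0
s8 (pos 8,9,10,11,12,13,14,15): 1⊕1⊕1⊕0⊕0⊕1⊕0⊕0 = 0
Syndrome s8…s1 = 0000 → no error.
Read data bits from positions 3,5,6,7,9,10,11,12,13,14,15: 11111100100

11111100100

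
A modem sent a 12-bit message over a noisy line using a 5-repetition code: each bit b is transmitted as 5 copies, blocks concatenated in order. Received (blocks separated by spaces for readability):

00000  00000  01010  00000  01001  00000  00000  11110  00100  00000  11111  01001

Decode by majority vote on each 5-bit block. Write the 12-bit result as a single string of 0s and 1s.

Block 1 (00000): 0 ones → 0
Block 2 (00000): 0 ones → 0
Block 3 (01010): 2 ones → 0
Block 4 (00000): 0 ones → 0
Block 5 (01001): 2 ones → 0
Block 6 (00000): 0 ones → 0
Block 7 (00000): 0 ones → 0
Block 8 (11110): 4 ones → 1
Block 9 (00100): 1 one → 0
Block 10 (00000): 0 ones → 0
Block 11 (11111): 5 ones → 1
Block 12 (01001): 2 ones → 0

000000010010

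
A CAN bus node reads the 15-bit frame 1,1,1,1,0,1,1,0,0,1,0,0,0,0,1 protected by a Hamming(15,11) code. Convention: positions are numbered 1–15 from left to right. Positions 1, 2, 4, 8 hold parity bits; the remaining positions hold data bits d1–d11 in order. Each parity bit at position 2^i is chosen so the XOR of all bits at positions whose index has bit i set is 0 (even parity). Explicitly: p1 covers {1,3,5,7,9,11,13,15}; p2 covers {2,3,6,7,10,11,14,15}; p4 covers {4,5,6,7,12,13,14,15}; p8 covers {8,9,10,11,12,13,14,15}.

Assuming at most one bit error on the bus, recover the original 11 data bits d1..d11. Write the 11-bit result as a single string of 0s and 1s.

s1 (pos 1,3,5,7,9,11,13,15): 1⊕1⊕0⊕1⊕0⊕0⊕0⊕1 = 0
s2 (pos 2,3,6,7,10,11,14,15): 1⊕1⊕1⊕1⊕1⊕0⊕0⊕1 = 0
s4 (pos 4,5,6,7,12,13,14,15): 1⊕0⊕1⊕1⊕0⊕0⊕0⊕1 = 0
s8 (pos 8,9,10,11,12,13,14,15): 0⊕0⊕1⊕0⊕0⊕0⊕0⊕1 = 0
Syndrome s8…s1 = 0000 → no error.
Read data bits from positions 3,5,6,7,9,10,11,12,13,14,15: 10110100001

10110100001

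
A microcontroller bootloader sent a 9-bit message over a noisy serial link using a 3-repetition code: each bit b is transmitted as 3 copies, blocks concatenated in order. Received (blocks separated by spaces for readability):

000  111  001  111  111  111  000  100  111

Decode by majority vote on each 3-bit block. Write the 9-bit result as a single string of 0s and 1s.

Block 1 (000): 0 ones → 0
Block 2 (111): 3 ones → 1
Block 3 (001): 1 one → 0
Block 4 (111): 3 ones → 1
Block 5 (111): 3 ones → 1
Block 6 (111): 3 ones → 1
Block 7 (000): 0 ones → 0
Block 8 (100): 1 one → 0
Block 9 (111): 3 ones → 1

010111001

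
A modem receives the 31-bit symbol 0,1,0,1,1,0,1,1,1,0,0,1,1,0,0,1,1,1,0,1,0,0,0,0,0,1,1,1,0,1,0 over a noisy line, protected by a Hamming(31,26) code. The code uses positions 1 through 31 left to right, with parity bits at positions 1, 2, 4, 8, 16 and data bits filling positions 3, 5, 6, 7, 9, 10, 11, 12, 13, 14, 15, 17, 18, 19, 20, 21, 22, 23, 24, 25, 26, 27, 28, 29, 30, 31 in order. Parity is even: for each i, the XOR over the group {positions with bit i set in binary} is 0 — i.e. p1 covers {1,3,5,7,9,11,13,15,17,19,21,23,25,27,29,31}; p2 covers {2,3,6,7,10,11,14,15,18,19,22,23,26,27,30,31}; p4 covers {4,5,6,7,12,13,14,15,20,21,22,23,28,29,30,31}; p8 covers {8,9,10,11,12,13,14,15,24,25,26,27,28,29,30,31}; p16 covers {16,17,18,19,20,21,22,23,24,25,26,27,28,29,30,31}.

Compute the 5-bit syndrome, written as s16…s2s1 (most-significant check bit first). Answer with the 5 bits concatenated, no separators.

s1 (pos 1,3,5,7,9,11,13,15,17,19,21,23,25,27,29,31): 0⊕0⊕1⊕1⊕1⊕0⊕1⊕0⊕1⊕0⊕0⊕0⊕0⊕1⊕0⊕0 = 0
s2 (pos 2,3,6,7,10,11,14,15,18,19,22,23,26,27,30,31): 1⊕0⊕0⊕1⊕0⊕0⊕0⊕0⊕1⊕0⊕0⊕0⊕1⊕1⊕1⊕0 = 0
s4 (pos 4,5,6,7,12,13,14,15,20,21,22,23,28,29,30,31): 1⊕1⊕0⊕1⊕1⊕1⊕0⊕0⊕1⊕0⊕0⊕0⊕1⊕0⊕1⊕0 = 0
s8 (pos 8,9,10,11,12,13,14,15,24,25,26,27,28,29,30,31): 1⊕1⊕0⊕0⊕1⊕1⊕0⊕0⊕0⊕0⊕1⊕1⊕1⊕0⊕1⊕0 = 0
s16 (pos 16,17,18,19,20,21,22,23,24,25,26,27,28,29,30,31): 1⊕1⊕1⊕0⊕1⊕0⊕0⊕0⊕0⊕0⊕1⊕1⊕1⊕0⊕1⊕0 = 0
Syndrome s16…s1 = 00000 → no error.

00000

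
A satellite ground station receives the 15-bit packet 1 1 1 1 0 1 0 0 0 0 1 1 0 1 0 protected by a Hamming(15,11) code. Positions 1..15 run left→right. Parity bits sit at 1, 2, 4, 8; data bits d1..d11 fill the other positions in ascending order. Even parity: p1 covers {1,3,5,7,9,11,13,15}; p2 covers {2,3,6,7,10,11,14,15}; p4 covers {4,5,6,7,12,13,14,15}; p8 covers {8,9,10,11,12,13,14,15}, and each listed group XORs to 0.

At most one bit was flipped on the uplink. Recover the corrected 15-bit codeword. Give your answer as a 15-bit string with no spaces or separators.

s1 (pos 1,3,5,7,9,11,13,15): 1⊕1⊕0⊕0⊕0⊕1⊕0⊕0 = 1
s2 (pos 2,3,6,7,10,11,14,15): 1⊕1⊕1⊕0⊕0⊕1⊕1⊕0 = 1
s4 (pos 4,5,6,7,12,13,14,15): 1⊕0⊕1⊕0⊕1⊕0⊕1⊕0 = 0
s8 (pos 8,9,10,11,12,13,14,15): 0⊕0⊕0⊕1⊕1⊕0⊕1⊕0 = 1
Syndrome s8…s1 = 1011 → error at position 11.
Flip position 11: 111101000011010 → 111101000001010

111101000001010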